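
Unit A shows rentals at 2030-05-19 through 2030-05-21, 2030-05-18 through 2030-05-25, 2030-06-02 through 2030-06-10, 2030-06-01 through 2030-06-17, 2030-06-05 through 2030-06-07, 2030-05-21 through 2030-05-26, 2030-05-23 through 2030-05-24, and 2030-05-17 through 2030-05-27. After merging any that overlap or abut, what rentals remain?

Sort by start: 2030-05-17 through 2030-05-27, 2030-05-18 through 2030-05-25, 2030-05-19 through 2030-05-21, 2030-05-21 through 2030-05-26, 2030-05-23 through 2030-05-24, 2030-06-01 through 2030-06-17, 2030-06-02 through 2030-06-10, 2030-06-05 through 2030-06-07.
2030-05-18 through 2030-05-25 overlaps/touches 2030-05-17 through 2030-05-27 → extend to 2030-05-17 through 2030-05-27.
2030-05-19 through 2030-05-21 overlaps/touches 2030-05-17 through 2030-05-27 → extend to 2030-05-17 through 2030-05-27.
2030-05-21 through 2030-05-26 overlaps/touches 2030-05-17 through 2030-05-27 → extend to 2030-05-17 through 2030-05-27.
2030-05-23 through 2030-05-24 overlaps/touches 2030-05-17 through 2030-05-27 → extend to 2030-05-17 through 2030-05-27.
2030-06-01 through 2030-06-17 is disjoint → start new block.
2030-06-02 through 2030-06-10 overlaps/touches 2030-06-01 through 2030-06-17 → extend to 2030-06-01 through 2030-06-17.
2030-06-05 through 2030-06-07 overlaps/touches 2030-06-01 through 2030-06-17 → extend to 2030-06-01 through 2030-06-17.

2030-05-17 through 2030-05-27, 2030-06-01 through 2030-06-17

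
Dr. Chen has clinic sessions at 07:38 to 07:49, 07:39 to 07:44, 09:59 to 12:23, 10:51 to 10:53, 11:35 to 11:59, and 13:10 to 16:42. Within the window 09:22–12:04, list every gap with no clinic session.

09:22–09:59

Covered (merged): 07:38–07:49, 09:59–12:23, 13:10–16:42.
Complement within 09:22–12:04: 09:22–09:59.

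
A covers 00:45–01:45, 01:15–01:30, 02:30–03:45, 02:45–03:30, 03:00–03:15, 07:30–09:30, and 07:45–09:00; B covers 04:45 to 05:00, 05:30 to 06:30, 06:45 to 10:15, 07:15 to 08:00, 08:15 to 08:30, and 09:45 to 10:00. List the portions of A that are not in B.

Merge the first list: 00:45–01:45, 02:30–03:45, 07:30–09:30.
Merge the second list: 04:45–05:00, 05:30–06:30, 06:45–10:15.
00:45–01:45 is untouched.
02:30–03:45 is untouched.
07:30–09:30 lies entirely inside B → drops out.

00:45–01:45, 02:30–03:45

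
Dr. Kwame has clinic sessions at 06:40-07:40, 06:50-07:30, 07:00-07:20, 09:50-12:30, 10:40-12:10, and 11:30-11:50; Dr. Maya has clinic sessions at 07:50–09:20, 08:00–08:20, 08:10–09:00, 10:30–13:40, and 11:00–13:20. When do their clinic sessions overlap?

10:30–12:30

A, merged: 06:40–07:40, 09:50–12:30.
B, merged: 07:50–09:20, 10:30–13:40.
06:40–07:40: no overlap with the second set.
09:50–12:30 meets the second set on 10:30–12:30.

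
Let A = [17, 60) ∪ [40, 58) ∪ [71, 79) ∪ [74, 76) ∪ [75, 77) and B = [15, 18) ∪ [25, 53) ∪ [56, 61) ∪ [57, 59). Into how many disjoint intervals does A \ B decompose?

3

First set merges to [17, 60), [71, 79).
Second set merges to [15, 18), [25, 53), [56, 61).
A \ B = [18, 25), [53, 56), [71, 79).
That is 3 disjoint pieces.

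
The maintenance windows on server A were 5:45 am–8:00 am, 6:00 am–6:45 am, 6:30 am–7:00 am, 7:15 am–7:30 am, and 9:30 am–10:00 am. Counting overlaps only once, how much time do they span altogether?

2 h 45 min

Merged: 5:45 am–8:00 am, 9:30 am–10:00 am.
Lengths: 2 h 15 min + 30 min = 2 h 45 min.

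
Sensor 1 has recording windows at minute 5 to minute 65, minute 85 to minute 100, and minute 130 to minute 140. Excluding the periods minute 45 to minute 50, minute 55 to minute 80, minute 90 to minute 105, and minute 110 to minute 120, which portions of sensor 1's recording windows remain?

minute 5 to minute 45, minute 50 to minute 55, minute 85 to minute 90, minute 130 to minute 140

minute 5 to minute 65 \ B = minute 5 to minute 45, minute 50 to minute 55.
minute 85 to minute 100 \ B = minute 85 to minute 90.
minute 130 to minute 140: nothing removed.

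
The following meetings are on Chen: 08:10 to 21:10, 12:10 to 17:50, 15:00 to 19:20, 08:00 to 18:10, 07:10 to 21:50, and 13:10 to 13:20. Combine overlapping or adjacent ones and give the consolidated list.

Sort by start: 07:10-21:50, 08:00-18:10, 08:10-21:10, 12:10-17:50, 13:10-13:20, 15:00-19:20.
08:00-18:10 overlaps/touches 07:10-21:50 → extend to 07:10-21:50.
08:10-21:10 overlaps/touches 07:10-21:50 → extend to 07:10-21:50.
12:10-17:50 overlaps/touches 07:10-21:50 → extend to 07:10-21:50.
13:10-13:20 overlaps/touches 07:10-21:50 → extend to 07:10-21:50.
15:00-19:20 overlaps/touches 07:10-21:50 → extend to 07:10-21:50.

07:10-21:50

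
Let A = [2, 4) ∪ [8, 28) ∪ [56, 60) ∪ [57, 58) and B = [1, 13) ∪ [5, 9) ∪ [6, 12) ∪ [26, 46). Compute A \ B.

First set merges to [2, 4), [8, 28), [56, 60).
Second set merges to [1, 13), [26, 46).
[2, 4): entirely removed.
[8, 28) \ B = [13, 26).
[56, 60): nothing removed.

[13, 26) ∪ [56, 60)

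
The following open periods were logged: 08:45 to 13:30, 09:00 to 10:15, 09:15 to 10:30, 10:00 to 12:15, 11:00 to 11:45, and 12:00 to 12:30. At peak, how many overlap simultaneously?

4

Sweep endpoints in order; track running count of active intervals.
Peak of 4 reached at 10:00.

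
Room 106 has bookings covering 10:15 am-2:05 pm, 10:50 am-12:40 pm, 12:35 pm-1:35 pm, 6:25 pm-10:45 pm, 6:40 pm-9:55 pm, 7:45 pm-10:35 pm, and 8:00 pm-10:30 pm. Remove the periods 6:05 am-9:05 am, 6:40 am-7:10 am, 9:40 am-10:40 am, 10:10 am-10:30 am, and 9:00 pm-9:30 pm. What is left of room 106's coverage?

10:40 am–2:05 pm, 6:25 pm–9:00 pm, 9:30 pm–10:45 pm

A, merged: 10:15 am–2:05 pm, 6:25 pm–10:45 pm.
B, merged: 6:05 am–9:05 am, 9:40 am–10:40 am, 9:00 pm–9:30 pm.
10:15 am–2:05 pm minus B → 10:40 am–2:05 pm.
6:25 pm–10:45 pm minus B → 6:25 pm–9:00 pm, 9:30 pm–10:45 pm.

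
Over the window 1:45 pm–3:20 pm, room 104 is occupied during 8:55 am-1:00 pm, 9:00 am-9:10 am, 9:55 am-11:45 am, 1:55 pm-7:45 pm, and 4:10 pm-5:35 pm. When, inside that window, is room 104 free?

Covered (merged): 8:55 am-1:00 pm, 1:55 pm-7:45 pm.
Uncovered inside 1:45 pm-3:20 pm: 1:45 pm-1:55 pm.

1:45 pm-1:55 pm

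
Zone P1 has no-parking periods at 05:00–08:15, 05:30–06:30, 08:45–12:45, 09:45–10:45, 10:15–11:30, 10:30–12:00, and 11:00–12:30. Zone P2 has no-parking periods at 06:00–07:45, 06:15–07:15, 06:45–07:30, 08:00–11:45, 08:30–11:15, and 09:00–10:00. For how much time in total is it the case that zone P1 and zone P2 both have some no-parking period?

5 h

Merge the first list: 05:00–08:15, 08:45–12:45.
Merge the second list: 06:00–07:45, 08:00–11:45.
A ∩ B = 06:00–07:45, 08:00–08:15, 08:45–11:45.
Total: 1 h 45 min + 15 min + 3 h = 5 h.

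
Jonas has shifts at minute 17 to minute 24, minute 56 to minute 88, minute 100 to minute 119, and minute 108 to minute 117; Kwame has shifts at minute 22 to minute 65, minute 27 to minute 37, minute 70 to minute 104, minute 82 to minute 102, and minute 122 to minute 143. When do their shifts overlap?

Merge the first list: minute 17 to minute 24, minute 56 to minute 88, minute 100 to minute 119.
Merge the second list: minute 22 to minute 65, minute 70 to minute 104, minute 122 to minute 143.
minute 17 to minute 24 ∩ B → minute 22 to minute 24.
minute 56 to minute 88 ∩ B → minute 56 to minute 65, minute 70 to minute 88.
minute 100 to minute 119 ∩ B → minute 100 to minute 104.

minute 22 to minute 24, minute 56 to minute 65, minute 70 to minute 88, minute 100 to minute 104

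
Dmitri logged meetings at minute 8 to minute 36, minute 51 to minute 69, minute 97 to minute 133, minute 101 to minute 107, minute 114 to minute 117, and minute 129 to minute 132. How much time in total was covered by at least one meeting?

82 minutes

Merged: minute 8 to minute 36, minute 51 to minute 69, minute 97 to minute 133.
Lengths: 28 minutes + 18 minutes + 36 minutes = 82 minutes.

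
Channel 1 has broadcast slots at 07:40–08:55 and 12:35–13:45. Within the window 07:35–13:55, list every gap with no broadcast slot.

The merged coverage is 07:40-08:55, 12:35-13:45.
Uncovered inside 07:35-13:55: 07:35-07:40, 08:55-12:35, 13:45-13:55.

07:35-07:40, 08:55-12:35, 13:45-13:55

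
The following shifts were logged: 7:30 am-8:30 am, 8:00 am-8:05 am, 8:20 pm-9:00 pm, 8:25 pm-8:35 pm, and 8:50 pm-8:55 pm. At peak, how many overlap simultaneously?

At 8:00 am, 2 of the intervals are simultaneously active.
No point has more.

2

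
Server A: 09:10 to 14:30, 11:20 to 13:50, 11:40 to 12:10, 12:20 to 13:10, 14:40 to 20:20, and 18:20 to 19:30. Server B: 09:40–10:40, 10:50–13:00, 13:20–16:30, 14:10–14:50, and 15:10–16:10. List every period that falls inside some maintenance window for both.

09:40–10:40, 10:50–13:00, 13:20–14:30, 14:40–16:30

Merge the first list: 09:10–14:30, 14:40–20:20.
Merge the second list: 09:40–10:40, 10:50–13:00, 13:20–16:30.
09:10–14:30 meets the second set on 09:40–10:40, 10:50–13:00, 13:20–14:30.
14:40–20:20 meets the second set on 14:40–16:30.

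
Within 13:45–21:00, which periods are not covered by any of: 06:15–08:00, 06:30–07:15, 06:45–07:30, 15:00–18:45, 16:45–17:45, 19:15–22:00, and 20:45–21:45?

13:45-15:00, 18:45-19:15

Covered (merged): 06:15-08:00, 15:00-18:45, 19:15-22:00.
Complement within 13:45-21:00: 13:45-15:00, 18:45-19:15.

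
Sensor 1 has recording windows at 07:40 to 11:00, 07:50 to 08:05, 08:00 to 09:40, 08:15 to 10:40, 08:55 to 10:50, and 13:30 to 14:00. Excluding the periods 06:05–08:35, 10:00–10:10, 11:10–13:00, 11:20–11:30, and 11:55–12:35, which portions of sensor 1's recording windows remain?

08:35–10:00, 10:10–11:00, 13:30–14:00

First set merges to 07:40–11:00, 13:30–14:00.
Second set merges to 06:05–08:35, 10:00–10:10, 11:10–13:00.
07:40–11:00 minus B → 08:35–10:00, 10:10–11:00.
13:30–14:00: no B overlap → unchanged.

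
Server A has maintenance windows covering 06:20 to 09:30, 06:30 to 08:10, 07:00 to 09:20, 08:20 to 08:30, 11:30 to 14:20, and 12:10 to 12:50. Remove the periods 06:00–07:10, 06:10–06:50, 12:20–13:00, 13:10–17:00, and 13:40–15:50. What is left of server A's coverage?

07:10–09:30, 11:30–12:20, 13:00–13:10

First set merges to 06:20–09:30, 11:30–14:20.
Second set merges to 06:00–07:10, 12:20–13:00, 13:10–17:00.
06:20–09:30 minus B → 07:10–09:30.
11:30–14:20 minus B → 11:30–12:20, 13:00–13:10.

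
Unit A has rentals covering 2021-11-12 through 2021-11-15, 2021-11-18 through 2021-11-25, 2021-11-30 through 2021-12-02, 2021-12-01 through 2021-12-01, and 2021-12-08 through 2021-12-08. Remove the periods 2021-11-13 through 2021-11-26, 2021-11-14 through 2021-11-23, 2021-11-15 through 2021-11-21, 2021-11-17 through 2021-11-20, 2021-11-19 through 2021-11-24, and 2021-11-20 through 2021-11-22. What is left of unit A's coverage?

2021-11-12 through 2021-11-12, 2021-11-30 through 2021-12-02, 2021-12-08 through 2021-12-08

A, merged: 2021-11-12 through 2021-11-15, 2021-11-18 through 2021-11-25, 2021-11-30 through 2021-12-02, 2021-12-08 through 2021-12-08.
B, merged: 2021-11-13 through 2021-11-26.
2021-11-12 through 2021-11-15 \ B = 2021-11-12 through 2021-11-12.
2021-11-18 through 2021-11-25: entirely removed.
2021-11-30 through 2021-12-02: nothing removed.
2021-12-08 through 2021-12-08: nothing removed.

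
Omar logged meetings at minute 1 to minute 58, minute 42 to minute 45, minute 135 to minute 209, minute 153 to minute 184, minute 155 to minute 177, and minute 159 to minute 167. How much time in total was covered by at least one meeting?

Merged: minute 1 to minute 58, minute 135 to minute 209.
Lengths: 57 minutes + 74 minutes = 131 minutes.

131 minutes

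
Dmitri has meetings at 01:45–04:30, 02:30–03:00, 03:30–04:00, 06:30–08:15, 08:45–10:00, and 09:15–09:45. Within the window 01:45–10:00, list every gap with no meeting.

04:30–06:30, 08:15–08:45

Covered (merged): 01:45–04:30, 06:30–08:15, 08:45–10:00.
Uncovered inside 01:45–10:00: 04:30–06:30, 08:15–08:45.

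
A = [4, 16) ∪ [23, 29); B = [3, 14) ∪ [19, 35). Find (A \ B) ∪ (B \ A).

[3, 4) ∪ [14, 16) ∪ [19, 23) ∪ [29, 35)

A \ B = [14, 16).
B \ A = [3, 4), [19, 23), [29, 35).
Union of the two gives the symmetric difference.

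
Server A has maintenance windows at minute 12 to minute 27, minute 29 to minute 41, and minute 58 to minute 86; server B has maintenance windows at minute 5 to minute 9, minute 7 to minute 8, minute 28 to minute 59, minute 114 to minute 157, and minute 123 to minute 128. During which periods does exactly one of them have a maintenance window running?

Merge the second list: minute 5 to minute 9, minute 28 to minute 59, minute 114 to minute 157.
Only in the first: minute 12 to minute 27, minute 59 to minute 86.
Only in the second: minute 5 to minute 9, minute 28 to minute 29, minute 41 to minute 58, minute 114 to minute 157.
Together these are the periods covered by exactly one.

minute 5 to minute 9, minute 12 to minute 27, minute 28 to minute 29, minute 41 to minute 58, minute 59 to minute 86, minute 114 to minute 157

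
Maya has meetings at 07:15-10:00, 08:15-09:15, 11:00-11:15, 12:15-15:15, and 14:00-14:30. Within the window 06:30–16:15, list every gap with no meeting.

06:30–07:15, 10:00–11:00, 11:15–12:15, 15:15–16:15

The merged coverage is 07:15–10:00, 11:00–11:15, 12:15–15:15.
Gaps within 06:30–16:15: 06:30–07:15, 10:00–11:00, 11:15–12:15, 15:15–16:15.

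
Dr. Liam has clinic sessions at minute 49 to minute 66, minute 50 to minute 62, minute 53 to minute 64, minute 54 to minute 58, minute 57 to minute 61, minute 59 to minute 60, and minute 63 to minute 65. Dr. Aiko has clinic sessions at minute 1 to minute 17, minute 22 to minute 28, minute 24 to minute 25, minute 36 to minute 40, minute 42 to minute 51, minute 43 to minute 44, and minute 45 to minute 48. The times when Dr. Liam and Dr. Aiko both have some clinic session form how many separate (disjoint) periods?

1

First set merges to minute 49 to minute 66.
Second set merges to minute 1 to minute 17, minute 22 to minute 28, minute 36 to minute 40, minute 42 to minute 51.
A ∩ B = minute 49 to minute 51.
That is 1 disjoint piece.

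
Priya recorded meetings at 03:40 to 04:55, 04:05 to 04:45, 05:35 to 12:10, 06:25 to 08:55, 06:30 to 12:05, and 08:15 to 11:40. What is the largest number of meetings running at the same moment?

4

At 08:15, 4 of the intervals are simultaneously active.
No point has more.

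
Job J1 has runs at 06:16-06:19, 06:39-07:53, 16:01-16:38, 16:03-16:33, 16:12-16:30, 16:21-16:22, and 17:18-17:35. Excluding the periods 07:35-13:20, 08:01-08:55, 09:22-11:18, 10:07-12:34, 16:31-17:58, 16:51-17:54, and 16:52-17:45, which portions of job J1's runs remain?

A, merged: 06:16-06:19, 06:39-07:53, 16:01-16:38, 17:18-17:35.
B, merged: 07:35-13:20, 16:31-17:58.
06:16-06:19: nothing removed.
06:39-07:53 \ B = 06:39-07:35.
16:01-16:38 \ B = 16:01-16:31.
17:18-17:35: entirely removed.

06:16-06:19, 06:39-07:35, 16:01-16:31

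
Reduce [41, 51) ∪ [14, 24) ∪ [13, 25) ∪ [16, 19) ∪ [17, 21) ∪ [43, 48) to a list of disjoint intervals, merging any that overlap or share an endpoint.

[13, 25) ∪ [41, 51)

Sort by start: [13, 25), [14, 24), [16, 19), [17, 21), [41, 51), [43, 48).
[14, 24) overlaps/touches [13, 25) → extend to [13, 25).
[16, 19) overlaps/touches [13, 25) → extend to [13, 25).
[17, 21) overlaps/touches [13, 25) → extend to [13, 25).
[41, 51) is disjoint → start new block.
[43, 48) overlaps/touches [41, 51) → extend to [41, 51).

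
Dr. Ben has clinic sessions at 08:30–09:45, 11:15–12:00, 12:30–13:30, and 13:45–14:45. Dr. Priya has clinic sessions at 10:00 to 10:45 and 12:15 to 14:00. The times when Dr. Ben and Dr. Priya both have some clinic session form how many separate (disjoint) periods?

A ∩ B = 12:30–13:30, 13:45–14:00.
That is 2 disjoint pieces.

2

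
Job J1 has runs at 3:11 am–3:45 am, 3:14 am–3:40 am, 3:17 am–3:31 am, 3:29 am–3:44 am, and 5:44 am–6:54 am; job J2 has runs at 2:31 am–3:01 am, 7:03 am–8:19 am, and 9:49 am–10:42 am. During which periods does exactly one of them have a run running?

First set merges to 3:11 am-3:45 am, 5:44 am-6:54 am.
A but not B: 3:11 am-3:45 am, 5:44 am-6:54 am.
B but not A: 2:31 am-3:01 am, 7:03 am-8:19 am, 9:49 am-10:42 am.
Combining gives A △ B.

2:31 am-3:01 am, 3:11 am-3:45 am, 5:44 am-6:54 am, 7:03 am-8:19 am, 9:49 am-10:42 am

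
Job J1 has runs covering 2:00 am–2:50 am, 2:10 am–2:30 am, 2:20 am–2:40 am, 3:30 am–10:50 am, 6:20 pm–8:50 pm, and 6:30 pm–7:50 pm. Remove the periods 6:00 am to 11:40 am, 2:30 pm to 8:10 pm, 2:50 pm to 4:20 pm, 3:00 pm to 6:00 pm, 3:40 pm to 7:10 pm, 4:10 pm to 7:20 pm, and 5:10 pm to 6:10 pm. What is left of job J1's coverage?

2:00 am–2:50 am, 3:30 am–6:00 am, 8:10 pm–8:50 pm

First set merges to 2:00 am–2:50 am, 3:30 am–10:50 am, 6:20 pm–8:50 pm.
Second set merges to 6:00 am–11:40 am, 2:30 pm–8:10 pm.
2:00 am–2:50 am: nothing removed.
3:30 am–10:50 am \ B = 3:30 am–6:00 am.
6:20 pm–8:50 pm \ B = 8:10 pm–8:50 pm.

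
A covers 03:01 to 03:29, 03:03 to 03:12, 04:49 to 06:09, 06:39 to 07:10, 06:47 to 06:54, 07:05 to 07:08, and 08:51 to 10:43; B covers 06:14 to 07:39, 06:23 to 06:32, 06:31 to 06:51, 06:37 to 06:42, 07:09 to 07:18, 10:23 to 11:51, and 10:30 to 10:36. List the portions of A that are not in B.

First set merges to 03:01–03:29, 04:49–06:09, 06:39–07:10, 08:51–10:43.
Second set merges to 06:14–07:39, 10:23–11:51.
03:01–03:29: no B overlap → unchanged.
04:49–06:09: no B overlap → unchanged.
06:39–07:10: fully covered by B → removed.
08:51–10:43 minus B → 08:51–10:23.

03:01–03:29, 04:49–06:09, 08:51–10:23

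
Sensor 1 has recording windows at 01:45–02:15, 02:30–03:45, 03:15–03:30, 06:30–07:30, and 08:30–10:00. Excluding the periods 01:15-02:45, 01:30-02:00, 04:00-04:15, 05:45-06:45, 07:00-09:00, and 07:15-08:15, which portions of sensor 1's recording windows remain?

A, merged: 01:45–02:15, 02:30–03:45, 06:30–07:30, 08:30–10:00.
B, merged: 01:15–02:45, 04:00–04:15, 05:45–06:45, 07:00–09:00.
01:45–02:15: fully covered by B → removed.
02:30–03:45 minus B → 02:45–03:45.
06:30–07:30 minus B → 06:45–07:00.
08:30–10:00 minus B → 09:00–10:00.

02:45–03:45, 06:45–07:00, 09:00–10:00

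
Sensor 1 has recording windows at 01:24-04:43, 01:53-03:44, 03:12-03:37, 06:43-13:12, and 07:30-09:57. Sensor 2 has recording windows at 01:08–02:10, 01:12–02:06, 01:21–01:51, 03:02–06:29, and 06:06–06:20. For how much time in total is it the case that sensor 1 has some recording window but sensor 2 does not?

A, merged: 01:24–04:43, 06:43–13:12.
B, merged: 01:08–02:10, 03:02–06:29.
A \ B = 02:10–03:02, 06:43–13:12.
Total: 52 min + 6 h 29 min = 7 h 21 min.

7 h 21 min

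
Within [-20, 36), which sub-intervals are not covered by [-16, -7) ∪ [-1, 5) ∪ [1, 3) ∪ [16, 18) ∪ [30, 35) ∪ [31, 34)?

[-20, -16) ∪ [-7, -1) ∪ [5, 16) ∪ [18, 30) ∪ [35, 36)

After merging, the occupied span is [-16, -7), [-1, 5), [16, 18), [30, 35).
Uncovered inside [-20, 36): [-20, -16), [-7, -1), [5, 16), [18, 30), [35, 36).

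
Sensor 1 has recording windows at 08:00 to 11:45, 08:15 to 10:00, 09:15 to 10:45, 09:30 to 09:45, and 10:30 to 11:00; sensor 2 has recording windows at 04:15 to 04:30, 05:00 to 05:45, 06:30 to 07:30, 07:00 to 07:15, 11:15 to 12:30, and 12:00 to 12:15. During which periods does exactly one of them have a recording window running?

04:15-04:30, 05:00-05:45, 06:30-07:30, 08:00-11:15, 11:45-12:30

Merge the first list: 08:00-11:45.
Merge the second list: 04:15-04:30, 05:00-05:45, 06:30-07:30, 11:15-12:30.
A \ B = 08:00-11:15.
B \ A = 04:15-04:30, 05:00-05:45, 06:30-07:30, 11:45-12:30.
Union of the two gives the symmetric difference.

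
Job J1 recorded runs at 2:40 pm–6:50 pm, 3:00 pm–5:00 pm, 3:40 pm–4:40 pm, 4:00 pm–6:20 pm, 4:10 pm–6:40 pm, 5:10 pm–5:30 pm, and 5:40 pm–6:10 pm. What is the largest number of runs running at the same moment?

Sweep endpoints in order; track running count of active intervals.
Peak of 5 reached at 4:10 pm.

5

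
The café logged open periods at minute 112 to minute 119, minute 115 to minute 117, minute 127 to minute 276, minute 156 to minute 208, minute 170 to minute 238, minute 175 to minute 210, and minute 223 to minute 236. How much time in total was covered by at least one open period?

156 minutes

Merged: minute 112 to minute 119, minute 127 to minute 276.
Lengths: 7 minutes + 149 minutes = 156 minutes.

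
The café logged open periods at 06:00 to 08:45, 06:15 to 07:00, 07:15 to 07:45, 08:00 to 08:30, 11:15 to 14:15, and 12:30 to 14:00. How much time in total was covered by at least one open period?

5 h 45 min

Merged: 06:00-08:45, 11:15-14:15.
Lengths: 2 h 45 min + 3 h = 5 h 45 min.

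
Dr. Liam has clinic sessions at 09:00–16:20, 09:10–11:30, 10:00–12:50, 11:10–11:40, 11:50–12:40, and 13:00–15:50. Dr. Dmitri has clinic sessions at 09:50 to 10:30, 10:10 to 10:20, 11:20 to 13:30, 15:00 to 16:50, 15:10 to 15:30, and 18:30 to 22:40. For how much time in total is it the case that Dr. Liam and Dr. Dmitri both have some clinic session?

A, merged: 09:00–16:20.
B, merged: 09:50–10:30, 11:20–13:30, 15:00–16:50, 18:30–22:40.
A ∩ B = 09:50–10:30, 11:20–13:30, 15:00–16:20.
Total: 40 min + 2 h 10 min + 1 h 20 min = 4 h 10 min.

4 h 10 min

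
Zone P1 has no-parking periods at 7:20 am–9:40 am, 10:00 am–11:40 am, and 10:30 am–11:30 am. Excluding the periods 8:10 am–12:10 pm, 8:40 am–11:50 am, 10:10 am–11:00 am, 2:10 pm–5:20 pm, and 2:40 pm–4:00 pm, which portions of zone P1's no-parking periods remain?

A, merged: 7:20 am–9:40 am, 10:00 am–11:40 am.
B, merged: 8:10 am–12:10 pm, 2:10 pm–5:20 pm.
7:20 am–9:40 am \ B = 7:20 am–8:10 am.
10:00 am–11:40 am: entirely removed.

7:20 am–8:10 am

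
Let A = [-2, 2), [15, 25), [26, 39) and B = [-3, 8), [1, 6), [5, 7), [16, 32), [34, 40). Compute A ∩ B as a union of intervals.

[-2, 2) ∪ [16, 25) ∪ [26, 32) ∪ [34, 39)

Merge the second list: [-3, 8), [16, 32), [34, 40).
[-2, 2) meets the second set on [-2, 2).
[15, 25) meets the second set on [16, 25).
[26, 39) meets the second set on [26, 32), [34, 39).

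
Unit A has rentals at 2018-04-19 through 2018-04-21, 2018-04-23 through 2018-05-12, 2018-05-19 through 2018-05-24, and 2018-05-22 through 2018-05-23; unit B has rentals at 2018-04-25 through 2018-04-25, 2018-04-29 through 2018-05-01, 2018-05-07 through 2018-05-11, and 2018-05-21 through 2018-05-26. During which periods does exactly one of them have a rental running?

2018-04-19 through 2018-04-21, 2018-04-23 through 2018-04-24, 2018-04-26 through 2018-04-28, 2018-05-02 through 2018-05-06, 2018-05-12 through 2018-05-12, 2018-05-19 through 2018-05-20, 2018-05-25 through 2018-05-26

First set merges to 2018-04-19 through 2018-04-21, 2018-04-23 through 2018-05-12, 2018-05-19 through 2018-05-24.
Only in the first: 2018-04-19 through 2018-04-21, 2018-04-23 through 2018-04-24, 2018-04-26 through 2018-04-28, 2018-05-02 through 2018-05-06, 2018-05-12 through 2018-05-12, 2018-05-19 through 2018-05-20.
Only in the second: 2018-05-25 through 2018-05-26.
Together these are the periods covered by exactly one.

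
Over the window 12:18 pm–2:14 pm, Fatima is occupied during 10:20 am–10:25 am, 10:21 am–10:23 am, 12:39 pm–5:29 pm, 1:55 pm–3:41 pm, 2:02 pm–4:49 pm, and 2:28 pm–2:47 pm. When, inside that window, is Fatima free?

After merging, the occupied span is 10:20 am–10:25 am, 12:39 pm–5:29 pm.
Uncovered inside 12:18 pm–2:14 pm: 12:18 pm–12:39 pm.

12:18 pm–12:39 pm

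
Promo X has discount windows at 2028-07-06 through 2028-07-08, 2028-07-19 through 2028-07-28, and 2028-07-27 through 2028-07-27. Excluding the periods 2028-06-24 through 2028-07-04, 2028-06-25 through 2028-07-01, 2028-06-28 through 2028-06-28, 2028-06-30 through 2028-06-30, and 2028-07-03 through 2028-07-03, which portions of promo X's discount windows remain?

First set merges to 2028-07-06 through 2028-07-08, 2028-07-19 through 2028-07-28.
Second set merges to 2028-06-24 through 2028-07-04.
2028-07-06 through 2028-07-08: no B overlap → unchanged.
2028-07-19 through 2028-07-28: no B overlap → unchanged.

2028-07-06 through 2028-07-08, 2028-07-19 through 2028-07-28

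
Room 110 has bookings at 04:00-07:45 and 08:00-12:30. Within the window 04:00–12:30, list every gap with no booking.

07:45–08:00

Covered (merged): 04:00–07:45, 08:00–12:30.
Gaps within 04:00–12:30: 07:45–08:00.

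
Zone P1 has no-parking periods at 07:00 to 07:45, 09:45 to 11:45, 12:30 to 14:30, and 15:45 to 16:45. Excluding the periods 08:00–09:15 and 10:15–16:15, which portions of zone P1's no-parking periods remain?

07:00–07:45, 09:45–10:15, 16:15–16:45

07:00–07:45: no B overlap → unchanged.
09:45–11:45 minus B → 09:45–10:15.
12:30–14:30: fully covered by B → removed.
15:45–16:45 minus B → 16:15–16:45.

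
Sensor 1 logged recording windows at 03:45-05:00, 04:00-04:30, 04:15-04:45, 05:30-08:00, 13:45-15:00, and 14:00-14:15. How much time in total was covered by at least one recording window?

Merged: 03:45–05:00, 05:30–08:00, 13:45–15:00.
Lengths: 1 h 15 min + 2 h 30 min + 1 h 15 min = 5 h.

5 h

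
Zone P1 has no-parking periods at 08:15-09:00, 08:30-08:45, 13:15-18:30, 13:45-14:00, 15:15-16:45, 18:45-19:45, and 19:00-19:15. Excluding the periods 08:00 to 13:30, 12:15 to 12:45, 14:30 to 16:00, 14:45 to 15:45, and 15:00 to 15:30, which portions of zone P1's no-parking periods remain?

First set merges to 08:15-09:00, 13:15-18:30, 18:45-19:45.
Second set merges to 08:00-13:30, 14:30-16:00.
08:15-09:00 lies entirely inside B → drops out.
13:15-18:30 with B removed leaves 13:30-14:30, 16:00-18:30.
18:45-19:45 is untouched.

13:30-14:30, 16:00-18:30, 18:45-19:45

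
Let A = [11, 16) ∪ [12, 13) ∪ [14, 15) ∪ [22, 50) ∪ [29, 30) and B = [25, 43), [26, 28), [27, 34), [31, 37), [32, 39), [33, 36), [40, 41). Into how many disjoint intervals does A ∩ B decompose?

1

First set merges to [11, 16), [22, 50).
Second set merges to [25, 43).
A ∩ B = [25, 43).
That is 1 disjoint piece.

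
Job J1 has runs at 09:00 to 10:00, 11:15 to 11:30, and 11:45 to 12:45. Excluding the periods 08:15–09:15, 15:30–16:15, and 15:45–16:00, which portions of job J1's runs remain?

B, merged: 08:15–09:15, 15:30–16:15.
09:00–10:00 with B removed leaves 09:15–10:00.
11:15–11:30 is untouched.
11:45–12:45 is untouched.

09:15–10:00, 11:15–11:30, 11:45–12:45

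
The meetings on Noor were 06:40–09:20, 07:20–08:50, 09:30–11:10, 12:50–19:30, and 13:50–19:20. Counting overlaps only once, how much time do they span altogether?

Merged: 06:40–09:20, 09:30–11:10, 12:50–19:30.
Lengths: 2 h 40 min + 1 h 40 min + 6 h 40 min = 11 h.

11 h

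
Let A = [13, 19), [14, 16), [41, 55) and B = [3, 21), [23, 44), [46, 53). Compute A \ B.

[44, 46) ∪ [53, 55)

First set merges to [13, 19), [41, 55).
[13, 19): entirely removed.
[41, 55) \ B = [44, 46), [53, 55).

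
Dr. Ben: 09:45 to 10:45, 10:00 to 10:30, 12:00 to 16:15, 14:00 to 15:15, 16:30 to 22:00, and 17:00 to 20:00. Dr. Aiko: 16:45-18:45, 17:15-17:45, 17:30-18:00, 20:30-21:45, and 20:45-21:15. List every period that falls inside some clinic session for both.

Merge the first list: 09:45–10:45, 12:00–16:15, 16:30–22:00.
Merge the second list: 16:45–18:45, 20:30–21:45.
09:45–10:45: no overlap with the second set.
12:00–16:15: no overlap with the second set.
16:30–22:00 meets the second set on 16:45–18:45, 20:30–21:45.

16:45–18:45, 20:30–21:45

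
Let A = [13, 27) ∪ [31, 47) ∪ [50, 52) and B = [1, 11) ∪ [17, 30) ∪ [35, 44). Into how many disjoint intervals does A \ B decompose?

4

A \ B = [13, 17), [31, 35), [44, 47), [50, 52).
That is 4 disjoint pieces.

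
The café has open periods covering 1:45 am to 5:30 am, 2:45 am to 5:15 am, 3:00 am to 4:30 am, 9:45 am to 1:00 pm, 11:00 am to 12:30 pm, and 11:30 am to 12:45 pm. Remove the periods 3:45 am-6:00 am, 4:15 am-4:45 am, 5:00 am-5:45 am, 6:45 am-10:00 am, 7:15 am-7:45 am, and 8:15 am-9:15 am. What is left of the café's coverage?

1:45 am-3:45 am, 10:00 am-1:00 pm

First set merges to 1:45 am-5:30 am, 9:45 am-1:00 pm.
Second set merges to 3:45 am-6:00 am, 6:45 am-10:00 am.
1:45 am-5:30 am with B removed leaves 1:45 am-3:45 am.
9:45 am-1:00 pm with B removed leaves 10:00 am-1:00 pm.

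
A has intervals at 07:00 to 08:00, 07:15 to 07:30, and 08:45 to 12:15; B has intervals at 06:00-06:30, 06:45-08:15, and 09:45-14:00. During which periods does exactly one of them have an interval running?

06:00–06:30, 06:45–07:00, 08:00–08:15, 08:45–09:45, 12:15–14:00

First set merges to 07:00–08:00, 08:45–12:15.
A but not B: 08:45–09:45.
B but not A: 06:00–06:30, 06:45–07:00, 08:00–08:15, 12:15–14:00.
Combining gives A △ B.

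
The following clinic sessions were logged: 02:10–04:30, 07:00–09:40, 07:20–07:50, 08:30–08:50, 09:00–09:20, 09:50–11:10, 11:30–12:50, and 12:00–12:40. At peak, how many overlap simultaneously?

Walk the sorted start/end points keeping a running depth.
The depth first hits 2 at 07:20.

2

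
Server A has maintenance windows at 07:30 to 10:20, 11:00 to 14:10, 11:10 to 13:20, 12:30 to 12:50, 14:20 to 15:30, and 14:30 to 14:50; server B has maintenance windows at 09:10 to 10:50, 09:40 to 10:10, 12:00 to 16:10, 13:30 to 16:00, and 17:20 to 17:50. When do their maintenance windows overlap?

A, merged: 07:30-10:20, 11:00-14:10, 14:20-15:30.
B, merged: 09:10-10:50, 12:00-16:10, 17:20-17:50.
07:30-10:20 ∩ B → 09:10-10:20.
11:00-14:10 ∩ B → 12:00-14:10.
14:20-15:30 ∩ B → 14:20-15:30.

09:10-10:20, 12:00-14:10, 14:20-15:30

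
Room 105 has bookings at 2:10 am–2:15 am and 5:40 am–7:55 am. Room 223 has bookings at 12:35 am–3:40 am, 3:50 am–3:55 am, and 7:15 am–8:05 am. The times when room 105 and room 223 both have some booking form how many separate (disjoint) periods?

2

A ∩ B = 2:10 am-2:15 am, 7:15 am-7:55 am.
That is 2 disjoint pieces.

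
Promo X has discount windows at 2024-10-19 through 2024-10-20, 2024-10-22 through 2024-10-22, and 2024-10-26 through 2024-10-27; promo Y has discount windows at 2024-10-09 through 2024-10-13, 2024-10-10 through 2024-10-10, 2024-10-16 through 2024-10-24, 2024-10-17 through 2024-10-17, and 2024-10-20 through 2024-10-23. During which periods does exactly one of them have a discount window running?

Second set merges to 2024-10-09 through 2024-10-13, 2024-10-16 through 2024-10-24.
A but not B: 2024-10-26 through 2024-10-27.
B but not A: 2024-10-09 through 2024-10-13, 2024-10-16 through 2024-10-18, 2024-10-21 through 2024-10-21, 2024-10-23 through 2024-10-24.
Combining gives A △ B.

2024-10-09 through 2024-10-13, 2024-10-16 through 2024-10-18, 2024-10-21 through 2024-10-21, 2024-10-23 through 2024-10-24, 2024-10-26 through 2024-10-27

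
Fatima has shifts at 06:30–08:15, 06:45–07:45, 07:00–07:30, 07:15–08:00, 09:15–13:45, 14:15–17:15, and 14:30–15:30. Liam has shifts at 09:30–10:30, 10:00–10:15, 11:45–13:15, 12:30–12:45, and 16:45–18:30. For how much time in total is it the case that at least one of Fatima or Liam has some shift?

10 h 30 min

First set merges to 06:30-08:15, 09:15-13:45, 14:15-17:15.
Second set merges to 09:30-10:30, 11:45-13:15, 16:45-18:30.
A ∪ B = 06:30-08:15, 09:15-13:45, 14:15-18:30.
Total: 1 h 45 min + 4 h 30 min + 4 h 15 min = 10 h 30 min.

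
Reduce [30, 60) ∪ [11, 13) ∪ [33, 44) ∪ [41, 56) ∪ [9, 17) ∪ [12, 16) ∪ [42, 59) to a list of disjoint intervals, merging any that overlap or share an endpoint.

Sort by start: [9, 17), [11, 13), [12, 16), [30, 60), [33, 44), [41, 56), [42, 59).
[11, 13) overlaps/touches [9, 17) → extend to [9, 17).
[12, 16) overlaps/touches [9, 17) → extend to [9, 17).
[30, 60) is disjoint → start new block.
[33, 44) overlaps/touches [30, 60) → extend to [30, 60).
[41, 56) overlaps/touches [30, 60) → extend to [30, 60).
[42, 59) overlaps/touches [30, 60) → extend to [30, 60).

[9, 17) ∪ [30, 60)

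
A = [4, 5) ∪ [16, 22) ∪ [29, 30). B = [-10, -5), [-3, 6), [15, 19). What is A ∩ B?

[4, 5) overlaps B on [4, 5).
[16, 22) overlaps B on [16, 19).
[29, 30) falls entirely outside B.

[4, 5) ∪ [16, 19)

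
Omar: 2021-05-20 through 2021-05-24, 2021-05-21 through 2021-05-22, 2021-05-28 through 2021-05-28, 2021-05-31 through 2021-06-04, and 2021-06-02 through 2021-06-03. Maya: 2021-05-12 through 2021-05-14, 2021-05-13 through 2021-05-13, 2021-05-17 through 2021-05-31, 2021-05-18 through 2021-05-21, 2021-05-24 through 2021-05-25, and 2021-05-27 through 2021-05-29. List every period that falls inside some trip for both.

2021-05-20 through 2021-05-24, 2021-05-28 through 2021-05-28, 2021-05-31 through 2021-05-31

Merge the first list: 2021-05-20 through 2021-05-24, 2021-05-28 through 2021-05-28, 2021-05-31 through 2021-06-04.
Merge the second list: 2021-05-12 through 2021-05-14, 2021-05-17 through 2021-05-31.
2021-05-20 through 2021-05-24 meets the second set on 2021-05-20 through 2021-05-24.
2021-05-28 through 2021-05-28 meets the second set on 2021-05-28 through 2021-05-28.
2021-05-31 through 2021-06-04 meets the second set on 2021-05-31 through 2021-05-31.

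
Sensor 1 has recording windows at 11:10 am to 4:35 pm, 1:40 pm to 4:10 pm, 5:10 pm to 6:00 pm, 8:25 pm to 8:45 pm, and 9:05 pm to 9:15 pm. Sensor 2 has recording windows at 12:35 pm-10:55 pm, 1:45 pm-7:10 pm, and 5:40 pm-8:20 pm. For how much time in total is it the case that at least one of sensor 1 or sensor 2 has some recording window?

First set merges to 11:10 am-4:35 pm, 5:10 pm-6:00 pm, 8:25 pm-8:45 pm, 9:05 pm-9:15 pm.
Second set merges to 12:35 pm-10:55 pm.
A ∪ B = 11:10 am-10:55 pm.
Total: 11 h 45 min.

11 h 45 min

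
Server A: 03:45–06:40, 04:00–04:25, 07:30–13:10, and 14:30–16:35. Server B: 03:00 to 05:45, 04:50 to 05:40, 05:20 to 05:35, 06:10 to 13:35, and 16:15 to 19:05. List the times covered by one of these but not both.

03:00-03:45, 05:45-06:10, 06:40-07:30, 13:10-13:35, 14:30-16:15, 16:35-19:05

First set merges to 03:45-06:40, 07:30-13:10, 14:30-16:35.
Second set merges to 03:00-05:45, 06:10-13:35, 16:15-19:05.
Only in the first: 05:45-06:10, 14:30-16:15.
Only in the second: 03:00-03:45, 06:40-07:30, 13:10-13:35, 16:35-19:05.
Together these are the periods covered by exactly one.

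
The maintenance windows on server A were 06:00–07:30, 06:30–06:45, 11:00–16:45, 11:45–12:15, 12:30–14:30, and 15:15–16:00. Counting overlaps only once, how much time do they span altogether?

Merged: 06:00–07:30, 11:00–16:45.
Lengths: 1 h 30 min + 5 h 45 min = 7 h 15 min.

7 h 15 min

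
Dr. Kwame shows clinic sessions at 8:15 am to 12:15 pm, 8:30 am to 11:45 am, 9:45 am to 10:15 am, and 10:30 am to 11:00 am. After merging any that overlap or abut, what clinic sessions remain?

8:15 am-12:15 pm

8:30 am-11:45 am overlaps/touches 8:15 am-12:15 pm → extend to 8:15 am-12:15 pm.
9:45 am-10:15 am overlaps/touches 8:15 am-12:15 pm → extend to 8:15 am-12:15 pm.
10:30 am-11:00 am overlaps/touches 8:15 am-12:15 pm → extend to 8:15 am-12:15 pm.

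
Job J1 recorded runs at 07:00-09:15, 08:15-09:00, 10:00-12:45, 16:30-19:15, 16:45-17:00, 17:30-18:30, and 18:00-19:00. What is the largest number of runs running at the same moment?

Sweep endpoints in order; track running count of active intervals.
Peak of 3 reached at 18:00.

3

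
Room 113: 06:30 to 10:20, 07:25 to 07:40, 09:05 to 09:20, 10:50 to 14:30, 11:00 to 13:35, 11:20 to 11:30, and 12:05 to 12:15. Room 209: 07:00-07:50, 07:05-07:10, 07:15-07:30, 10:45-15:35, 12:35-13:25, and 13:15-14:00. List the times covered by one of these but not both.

First set merges to 06:30-10:20, 10:50-14:30.
Second set merges to 07:00-07:50, 10:45-15:35.
A but not B: 06:30-07:00, 07:50-10:20.
B but not A: 10:45-10:50, 14:30-15:35.
Combining gives A △ B.

06:30-07:00, 07:50-10:20, 10:45-10:50, 14:30-15:35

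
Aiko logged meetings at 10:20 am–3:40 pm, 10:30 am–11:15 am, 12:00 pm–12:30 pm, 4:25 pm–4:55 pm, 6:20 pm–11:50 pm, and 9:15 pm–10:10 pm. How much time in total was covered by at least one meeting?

11 h 20 min

Merged: 10:20 am-3:40 pm, 4:25 pm-4:55 pm, 6:20 pm-11:50 pm.
Lengths: 5 h 20 min + 30 min + 5 h 30 min = 11 h 20 min.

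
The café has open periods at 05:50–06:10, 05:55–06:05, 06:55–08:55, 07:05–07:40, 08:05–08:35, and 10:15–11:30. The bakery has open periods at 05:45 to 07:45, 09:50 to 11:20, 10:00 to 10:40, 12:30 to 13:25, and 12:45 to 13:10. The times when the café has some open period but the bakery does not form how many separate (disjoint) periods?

2

First set merges to 05:50–06:10, 06:55–08:55, 10:15–11:30.
Second set merges to 05:45–07:45, 09:50–11:20, 12:30–13:25.
A \ B = 07:45–08:55, 11:20–11:30.
That is 2 disjoint pieces.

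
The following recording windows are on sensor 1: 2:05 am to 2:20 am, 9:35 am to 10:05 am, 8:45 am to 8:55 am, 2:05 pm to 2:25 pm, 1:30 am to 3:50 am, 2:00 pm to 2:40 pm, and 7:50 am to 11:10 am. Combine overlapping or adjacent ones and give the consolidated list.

1:30 am-3:50 am, 7:50 am-11:10 am, 2:00 pm-2:40 pm

Sort by start: 1:30 am-3:50 am, 2:05 am-2:20 am, 7:50 am-11:10 am, 8:45 am-8:55 am, 9:35 am-10:05 am, 2:00 pm-2:40 pm, 2:05 pm-2:25 pm.
2:05 am-2:20 am overlaps/touches 1:30 am-3:50 am → extend to 1:30 am-3:50 am.
7:50 am-11:10 am is disjoint → start new block.
8:45 am-8:55 am overlaps/touches 7:50 am-11:10 am → extend to 7:50 am-11:10 am.
9:35 am-10:05 am overlaps/touches 7:50 am-11:10 am → extend to 7:50 am-11:10 am.
2:00 pm-2:40 pm is disjoint → start new block.
2:05 pm-2:25 pm overlaps/touches 2:00 pm-2:40 pm → extend to 2:00 pm-2:40 pm.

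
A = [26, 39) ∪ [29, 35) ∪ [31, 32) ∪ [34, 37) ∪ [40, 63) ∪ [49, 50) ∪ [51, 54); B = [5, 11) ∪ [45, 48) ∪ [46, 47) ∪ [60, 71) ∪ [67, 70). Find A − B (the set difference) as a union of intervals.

First set merges to [26, 39), [40, 63).
Second set merges to [5, 11), [45, 48), [60, 71).
[26, 39): no B overlap → unchanged.
[40, 63) minus B → [40, 45), [48, 60).

[26, 39) ∪ [40, 45) ∪ [48, 60)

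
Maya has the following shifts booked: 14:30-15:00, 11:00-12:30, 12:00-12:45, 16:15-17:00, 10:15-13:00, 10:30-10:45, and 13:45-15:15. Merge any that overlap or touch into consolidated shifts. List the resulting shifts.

10:15-13:00, 13:45-15:15, 16:15-17:00

Sort by start: 10:15-13:00, 10:30-10:45, 11:00-12:30, 12:00-12:45, 13:45-15:15, 14:30-15:00, 16:15-17:00.
10:30-10:45 overlaps/touches 10:15-13:00 → extend to 10:15-13:00.
11:00-12:30 overlaps/touches 10:15-13:00 → extend to 10:15-13:00.
12:00-12:45 overlaps/touches 10:15-13:00 → extend to 10:15-13:00.
13:45-15:15 is disjoint → start new block.
14:30-15:00 overlaps/touches 13:45-15:15 → extend to 13:45-15:15.
16:15-17:00 is disjoint → start new block.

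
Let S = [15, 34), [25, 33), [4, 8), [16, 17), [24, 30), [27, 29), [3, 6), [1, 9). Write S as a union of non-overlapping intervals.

[1, 9) ∪ [15, 34)

Sort by start: [1, 9), [3, 6), [4, 8), [15, 34), [16, 17), [24, 30), [25, 33), [27, 29).
[3, 6) overlaps/touches [1, 9) → extend to [1, 9).
[4, 8) overlaps/touches [1, 9) → extend to [1, 9).
[15, 34) is disjoint → start new block.
[16, 17) overlaps/touches [15, 34) → extend to [15, 34).
[24, 30) overlaps/touches [15, 34) → extend to [15, 34).
[25, 33) overlaps/touches [15, 34) → extend to [15, 34).
[27, 29) overlaps/touches [15, 34) → extend to [15, 34).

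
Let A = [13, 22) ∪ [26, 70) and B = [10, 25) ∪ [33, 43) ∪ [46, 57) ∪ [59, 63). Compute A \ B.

[26, 33) ∪ [43, 46) ∪ [57, 59) ∪ [63, 70)

[13, 22): fully covered by B → removed.
[26, 70) minus B → [26, 33), [43, 46), [57, 59), [63, 70).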